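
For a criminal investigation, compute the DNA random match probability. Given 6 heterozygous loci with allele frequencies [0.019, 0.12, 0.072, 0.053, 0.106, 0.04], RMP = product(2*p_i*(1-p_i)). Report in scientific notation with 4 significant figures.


Computing RMP for 6 loci:
Locus 1: 2 * 0.019 * 0.981 = 0.037278
Locus 2: 2 * 0.12 * 0.88 = 0.2112
Locus 3: 2 * 0.072 * 0.928 = 0.133632
Locus 4: 2 * 0.053 * 0.947 = 0.100382
Locus 5: 2 * 0.106 * 0.894 = 0.189528
Locus 6: 2 * 0.04 * 0.96 = 0.0768
RMP = 1.537e-06

1.537e-06


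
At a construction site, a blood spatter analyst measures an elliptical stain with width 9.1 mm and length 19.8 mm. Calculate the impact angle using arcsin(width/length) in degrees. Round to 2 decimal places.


Blood spatter impact angle calculation:
width / length = 9.1 / 19.8 = 0.459596
angle = arcsin(0.459596)
angle = 27.36 degrees

27.36


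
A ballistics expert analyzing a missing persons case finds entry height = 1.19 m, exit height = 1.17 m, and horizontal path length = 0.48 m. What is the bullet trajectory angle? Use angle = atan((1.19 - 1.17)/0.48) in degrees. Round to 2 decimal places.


Bullet trajectory angle:
Height difference = 1.19 - 1.17 = 0.02 m
angle = atan(0.02 / 0.48)
angle = atan(0.041667)
angle = 2.39 degrees

2.39


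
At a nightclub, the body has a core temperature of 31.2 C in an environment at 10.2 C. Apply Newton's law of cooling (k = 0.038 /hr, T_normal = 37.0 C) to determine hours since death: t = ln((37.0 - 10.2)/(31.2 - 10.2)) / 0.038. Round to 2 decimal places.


Using Newton's law of cooling:
t = ln((T_normal - T_ambient) / (T_body - T_ambient)) / k
T_normal - T_ambient = 26.8
T_body - T_ambient = 21.0
Ratio = 1.27619
ln(ratio) = 0.243879
t = 0.243879 / 0.038 = 6.42 hours

6.42


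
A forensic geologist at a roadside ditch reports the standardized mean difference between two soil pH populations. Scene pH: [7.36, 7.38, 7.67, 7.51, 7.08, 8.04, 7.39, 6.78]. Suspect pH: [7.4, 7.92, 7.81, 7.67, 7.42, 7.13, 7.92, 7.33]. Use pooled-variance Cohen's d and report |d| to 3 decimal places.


Pooled-variance Cohen's d for soil pH comparison:
Scene mean = 59.21 / 8 = 7.40125
Suspect mean = 60.6 / 8 = 7.575
Scene sample variance s_s^2 = 0.140498
Suspect sample variance s_c^2 = 0.087857
Pooled variance = ((n_s-1)*s_s^2 + (n_c-1)*s_c^2) / (n_s + n_c - 2) = 0.114178
Pooled SD = sqrt(0.114178) = 0.337902
Mean difference = -0.17375
|d| = |-0.17375| / 0.337902 = 0.514

0.514


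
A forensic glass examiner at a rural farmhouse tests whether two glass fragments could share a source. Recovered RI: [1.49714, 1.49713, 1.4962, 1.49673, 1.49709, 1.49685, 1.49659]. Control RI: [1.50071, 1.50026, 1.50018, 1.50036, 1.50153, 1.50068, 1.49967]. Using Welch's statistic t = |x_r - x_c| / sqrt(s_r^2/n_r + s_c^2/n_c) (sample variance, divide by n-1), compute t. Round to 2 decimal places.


Welch's t-criterion for glass RI comparison:
Recovered mean = sum / n_r = 10.47773 / 7 = 1.4968186
Control mean = sum / n_c = 10.50339 / 7 = 1.5004843
Recovered sample variance s_r^2 = 1.19614e-07
Control sample variance s_c^2 = 3.34029e-07
Welch SE (unpooled) = sqrt(s_r^2/n_r + s_c^2/n_c) = sqrt(1.70878e-08 + 4.77184e-08) = sqrt(6.48062e-08) = 0.000254571
|mean_r - mean_c| = 0.00366571
t = 0.00366571 / 0.000254571 = 14.40

14.40


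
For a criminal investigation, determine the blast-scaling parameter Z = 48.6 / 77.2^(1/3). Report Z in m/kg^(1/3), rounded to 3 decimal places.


Scaled distance calculation:
W^(1/3) = 77.2^(1/3) = 4.258001
Z = R / W^(1/3) = 48.6 / 4.258001
Z = 11.414 m/kg^(1/3)

11.414


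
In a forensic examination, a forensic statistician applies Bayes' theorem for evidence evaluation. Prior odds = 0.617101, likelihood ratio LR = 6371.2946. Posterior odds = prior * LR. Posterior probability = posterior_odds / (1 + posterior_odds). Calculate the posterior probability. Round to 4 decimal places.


Bayesian evidence evaluation:
Posterior odds = prior_odds * LR = 0.617101 * 6371.2946 = 3931.732
Posterior probability = posterior_odds / (1 + posterior_odds)
= 3931.732 / (1 + 3931.732)
= 3931.732 / 3932.732
= 0.9997

0.9997


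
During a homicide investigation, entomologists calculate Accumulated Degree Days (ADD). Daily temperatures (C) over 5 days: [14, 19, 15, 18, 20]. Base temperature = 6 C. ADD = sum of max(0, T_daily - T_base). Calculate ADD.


Computing ADD day by day:
Day 1: max(0, 14 - 6) = 8
Day 2: max(0, 19 - 6) = 13
Day 3: max(0, 15 - 6) = 9
Day 4: max(0, 18 - 6) = 12
Day 5: max(0, 20 - 6) = 14
Total ADD = 56

56


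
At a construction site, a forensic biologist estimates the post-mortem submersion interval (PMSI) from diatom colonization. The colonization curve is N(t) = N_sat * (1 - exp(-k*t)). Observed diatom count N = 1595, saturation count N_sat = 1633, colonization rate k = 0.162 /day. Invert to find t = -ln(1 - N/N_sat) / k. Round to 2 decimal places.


PMSI from diatom colonization curve:
N / N_sat = 1595 / 1633 = 0.97673
1 - N/N_sat = 0.02327
ln(1 - N/N_sat) = -3.76059
t = -ln(1 - N/N_sat) / k = -(-3.76059) / 0.162 = 23.21 days

23.21


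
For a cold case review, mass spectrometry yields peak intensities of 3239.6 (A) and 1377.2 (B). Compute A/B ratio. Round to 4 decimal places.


Spectral peak ratio:
Peak A = 3239.6 counts
Peak B = 1377.2 counts
Ratio = 3239.6 / 1377.2 = 2.3523

2.3523


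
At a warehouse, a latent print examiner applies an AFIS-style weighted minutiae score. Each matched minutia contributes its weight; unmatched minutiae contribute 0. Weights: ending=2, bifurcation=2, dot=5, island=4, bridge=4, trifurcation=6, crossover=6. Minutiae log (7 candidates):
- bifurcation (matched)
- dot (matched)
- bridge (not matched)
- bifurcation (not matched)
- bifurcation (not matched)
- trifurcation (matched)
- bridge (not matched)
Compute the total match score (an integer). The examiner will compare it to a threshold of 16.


Weighted minutiae match score:
  bifurcation: matched, +2 (running total 2)
  dot: matched, +5 (running total 7)
  bridge: not matched, +0
  bifurcation: not matched, +0
  bifurcation: not matched, +0
  trifurcation: matched, +6 (running total 13)
  bridge: not matched, +0
Total score = 13
Threshold = 16; verdict = inconclusive

13


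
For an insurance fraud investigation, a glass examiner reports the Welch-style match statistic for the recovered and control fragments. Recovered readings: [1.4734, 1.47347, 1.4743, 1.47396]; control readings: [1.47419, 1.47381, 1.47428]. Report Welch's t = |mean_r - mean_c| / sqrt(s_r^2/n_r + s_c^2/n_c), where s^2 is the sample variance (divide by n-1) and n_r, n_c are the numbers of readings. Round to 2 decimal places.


Welch's t-criterion for glass RI comparison:
Recovered mean = sum / n_r = 5.89513 / 4 = 1.4737825
Control mean = sum / n_c = 4.42228 / 3 = 1.4740933
Recovered sample variance s_r^2 = 1.81092e-07
Control sample variance s_c^2 = 6.22333e-08
Welch SE (unpooled) = sqrt(s_r^2/n_r + s_c^2/n_c) = sqrt(4.52729e-08 + 2.07444e-08) = sqrt(6.60173e-08) = 0.000256938
|mean_r - mean_c| = 0.000310833
t = 0.000310833 / 0.000256938 = 1.21

1.21


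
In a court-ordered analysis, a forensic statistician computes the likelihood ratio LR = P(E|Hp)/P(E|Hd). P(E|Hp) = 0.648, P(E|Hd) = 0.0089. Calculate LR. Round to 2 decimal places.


Likelihood ratio calculation:
LR = P(E|Hp) / P(E|Hd)
LR = 0.648 / 0.0089
LR = 72.81

72.81


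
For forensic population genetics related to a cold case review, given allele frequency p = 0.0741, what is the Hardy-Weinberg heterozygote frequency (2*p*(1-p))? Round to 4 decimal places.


Hardy-Weinberg heterozygote frequency:
q = 1 - p = 1 - 0.0741 = 0.9259
2pq = 2 * 0.0741 * 0.9259 = 0.1372

0.1372


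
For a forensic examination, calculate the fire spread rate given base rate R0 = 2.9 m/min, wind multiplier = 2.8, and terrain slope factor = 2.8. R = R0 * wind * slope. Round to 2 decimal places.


Fire spread rate calculation:
R = R0 * wind_factor * slope_factor
= 2.9 * 2.8 * 2.8
= 8.12 * 2.8
= 22.74 m/min

22.74


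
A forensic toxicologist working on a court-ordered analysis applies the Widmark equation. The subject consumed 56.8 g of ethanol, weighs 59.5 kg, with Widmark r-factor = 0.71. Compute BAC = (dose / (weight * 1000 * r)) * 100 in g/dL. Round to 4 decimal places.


Applying the Widmark formula:
BAC = (dose_g / (body_wt * 1000 * r)) * 100
Denominator = 59.5 * 1000 * 0.71 = 42245
BAC = (56.8 / 42245) * 100
BAC = 0.1345 g/dL

0.1345


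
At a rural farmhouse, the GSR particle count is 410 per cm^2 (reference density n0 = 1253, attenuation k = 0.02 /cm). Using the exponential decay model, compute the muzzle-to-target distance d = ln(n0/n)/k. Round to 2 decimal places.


GSR distance calculation:
n0/n = 1253 / 410 = 3.056098
ln(n0/n) = 1.117139
d = 1.117139 / 0.02 = 55.86 cm

55.86


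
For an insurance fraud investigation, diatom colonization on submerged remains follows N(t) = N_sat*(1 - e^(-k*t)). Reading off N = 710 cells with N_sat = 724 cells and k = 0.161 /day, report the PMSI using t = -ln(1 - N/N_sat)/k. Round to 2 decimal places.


PMSI from diatom colonization curve:
N / N_sat = 710 / 724 = 0.980663
1 - N/N_sat = 0.019337
ln(1 - N/N_sat) = -3.945735
t = -ln(1 - N/N_sat) / k = -(-3.945735) / 0.161 = 24.51 days

24.51


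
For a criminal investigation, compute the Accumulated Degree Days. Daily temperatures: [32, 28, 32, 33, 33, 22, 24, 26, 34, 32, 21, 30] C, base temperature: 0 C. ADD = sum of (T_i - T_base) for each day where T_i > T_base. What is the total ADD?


Computing ADD day by day:
Day 1: max(0, 32 - 0) = 32
Day 2: max(0, 28 - 0) = 28
Day 3: max(0, 32 - 0) = 32
Day 4: max(0, 33 - 0) = 33
Day 5: max(0, 33 - 0) = 33
Day 6: max(0, 22 - 0) = 22
Day 7: max(0, 24 - 0) = 24
Day 8: max(0, 26 - 0) = 26
Day 9: max(0, 34 - 0) = 34
Day 10: max(0, 32 - 0) = 32
Day 11: max(0, 21 - 0) = 21
Day 12: max(0, 30 - 0) = 30
Total ADD = 347

347


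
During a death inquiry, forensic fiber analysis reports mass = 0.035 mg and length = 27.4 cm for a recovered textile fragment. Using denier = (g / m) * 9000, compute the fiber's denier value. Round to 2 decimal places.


Denier calculation:
Mass in grams = 0.035 mg / 1000 = 0.000035 g
Length in meters = 27.4 cm / 100 = 0.274 m
Linear density = mass / length = 0.000035 / 0.274 = 0.00012774 g/m
Denier = (g/m) * 9000 = 0.00012774 * 9000 = 1.15

1.15


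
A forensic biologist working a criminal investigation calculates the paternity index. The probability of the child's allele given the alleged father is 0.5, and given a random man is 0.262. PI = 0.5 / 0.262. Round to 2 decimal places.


Paternity Index calculation:
PI = P(allele|father) / P(allele|random)
PI = 0.5 / 0.262
PI = 1.91

1.91


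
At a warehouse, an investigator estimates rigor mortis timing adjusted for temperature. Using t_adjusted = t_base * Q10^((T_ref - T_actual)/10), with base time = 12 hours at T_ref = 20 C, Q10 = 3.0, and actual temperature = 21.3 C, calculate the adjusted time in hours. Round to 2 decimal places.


Rigor mortis time adjustment:
Exponent = (T_ref - T_actual) / 10 = (20 - 21.3) / 10 = -0.13
Q10 factor = 3.0^-0.13 = 0.86691
t_adjusted = 12 * 0.86691 = 10.40 hours

10.40


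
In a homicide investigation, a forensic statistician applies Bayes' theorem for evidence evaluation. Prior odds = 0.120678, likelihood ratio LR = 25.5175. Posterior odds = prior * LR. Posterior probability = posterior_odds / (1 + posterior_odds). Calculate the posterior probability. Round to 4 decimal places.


Bayesian evidence evaluation:
Posterior odds = prior_odds * LR = 0.120678 * 25.5175 = 3.079401
Posterior probability = posterior_odds / (1 + posterior_odds)
= 3.079401 / (1 + 3.079401)
= 3.079401 / 4.079401
= 0.7549

0.7549


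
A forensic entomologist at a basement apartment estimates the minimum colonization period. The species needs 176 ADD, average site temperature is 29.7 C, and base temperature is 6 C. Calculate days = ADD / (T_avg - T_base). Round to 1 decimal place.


Insect development time:
Effective temperature = avg_temp - T_base = 29.7 - 6 = 23.7 C
Days = ADD / effective_temp = 176 / 23.7 = 7.4 days

7.4


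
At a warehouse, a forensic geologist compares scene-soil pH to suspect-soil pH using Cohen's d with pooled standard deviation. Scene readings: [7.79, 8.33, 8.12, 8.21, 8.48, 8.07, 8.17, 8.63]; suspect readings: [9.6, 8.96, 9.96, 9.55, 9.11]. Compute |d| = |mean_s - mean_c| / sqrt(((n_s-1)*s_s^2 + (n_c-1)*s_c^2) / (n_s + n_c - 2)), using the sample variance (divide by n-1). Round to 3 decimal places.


Pooled-variance Cohen's d for soil pH comparison:
Scene mean = 65.8 / 8 = 8.225
Suspect mean = 47.18 / 5 = 9.436
Scene sample variance s_s^2 = 0.0668
Suspect sample variance s_c^2 = 0.16183
Pooled variance = ((n_s-1)*s_s^2 + (n_c-1)*s_c^2) / (n_s + n_c - 2) = 0.101356
Pooled SD = sqrt(0.101356) = 0.318365
Mean difference = -1.211
|d| = |-1.211| / 0.318365 = 3.804

3.804


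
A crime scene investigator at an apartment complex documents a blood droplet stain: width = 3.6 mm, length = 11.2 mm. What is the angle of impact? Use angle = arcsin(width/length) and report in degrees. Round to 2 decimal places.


Blood spatter impact angle calculation:
width / length = 3.6 / 11.2 = 0.321429
angle = arcsin(0.321429)
angle = 18.75 degrees

18.75


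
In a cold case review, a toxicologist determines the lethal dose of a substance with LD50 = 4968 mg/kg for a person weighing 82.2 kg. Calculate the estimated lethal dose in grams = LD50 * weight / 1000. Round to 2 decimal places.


Lethal dose calculation:
Lethal dose = LD50 * body_weight / 1000
= 4968 * 82.2 / 1000
= 408369.6 / 1000
= 408.37 g

408.37


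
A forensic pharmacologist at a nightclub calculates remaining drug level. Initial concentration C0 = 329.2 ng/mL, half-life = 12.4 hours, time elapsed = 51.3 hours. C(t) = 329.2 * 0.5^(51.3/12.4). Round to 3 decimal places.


Drug concentration decay:
Number of half-lives = t / t_half = 51.3 / 12.4 = 4.137097
Decay factor = 0.5^4.137097 = 0.05683419
C(t) = 329.2 * 0.05683419 = 18.710 ng/mL

18.710


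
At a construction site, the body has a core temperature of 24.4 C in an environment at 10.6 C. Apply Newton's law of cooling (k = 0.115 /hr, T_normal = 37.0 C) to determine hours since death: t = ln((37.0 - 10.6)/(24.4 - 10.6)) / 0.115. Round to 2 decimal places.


Using Newton's law of cooling:
t = ln((T_normal - T_ambient) / (T_body - T_ambient)) / k
T_normal - T_ambient = 26.4
T_body - T_ambient = 13.8
Ratio = 1.913043
ln(ratio) = 0.648695
t = 0.648695 / 0.115 = 5.64 hours

5.64


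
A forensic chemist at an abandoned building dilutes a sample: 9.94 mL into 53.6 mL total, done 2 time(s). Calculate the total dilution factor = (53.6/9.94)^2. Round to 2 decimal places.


Dilution factor calculation:
Single dilution = V_total / V_sample = 53.6 / 9.94 ≈ 5.392354
Number of dilutions = 2
Total DF = (53.6 / 9.94)^2 (full precision, rounded at the end) = 29.08

29.08


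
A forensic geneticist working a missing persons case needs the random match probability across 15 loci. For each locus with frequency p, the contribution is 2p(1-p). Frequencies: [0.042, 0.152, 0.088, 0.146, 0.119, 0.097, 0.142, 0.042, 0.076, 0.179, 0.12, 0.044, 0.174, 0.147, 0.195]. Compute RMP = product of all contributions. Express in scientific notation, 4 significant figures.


Computing RMP for 15 loci:
Locus 1: 2 * 0.042 * 0.958 = 0.080472
Locus 2: 2 * 0.152 * 0.848 = 0.257792
Locus 3: 2 * 0.088 * 0.912 = 0.160512
Locus 4: 2 * 0.146 * 0.854 = 0.249368
Locus 5: 2 * 0.119 * 0.881 = 0.209678
Locus 6: 2 * 0.097 * 0.903 = 0.175182
Locus 7: 2 * 0.142 * 0.858 = 0.243672
Locus 8: 2 * 0.042 * 0.958 = 0.080472
Locus 9: 2 * 0.076 * 0.924 = 0.140448
Locus 10: 2 * 0.179 * 0.821 = 0.293918
Locus 11: 2 * 0.12 * 0.88 = 0.2112
Locus 12: 2 * 0.044 * 0.956 = 0.084128
Locus 13: 2 * 0.174 * 0.826 = 0.287448
Locus 14: 2 * 0.147 * 0.853 = 0.250782
Locus 15: 2 * 0.195 * 0.805 = 0.31395
RMP = 9.928e-12

9.928e-12


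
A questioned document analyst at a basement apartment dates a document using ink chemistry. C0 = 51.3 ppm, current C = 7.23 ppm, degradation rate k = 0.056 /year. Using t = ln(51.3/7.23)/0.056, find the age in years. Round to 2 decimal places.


Document age estimation:
C0/C = 51.3 / 7.23 = 7.095436
ln(C0/C) = 1.959452
t = 1.959452 / 0.056 = 34.99 years

34.99


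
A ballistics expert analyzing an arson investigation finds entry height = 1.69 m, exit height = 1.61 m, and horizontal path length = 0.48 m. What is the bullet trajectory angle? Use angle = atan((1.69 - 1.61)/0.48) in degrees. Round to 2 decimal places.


Bullet trajectory angle:
Height difference = 1.69 - 1.61 = 0.08 m
angle = atan(0.08 / 0.48)
angle = atan(0.166667)
angle = 9.46 degrees

9.46


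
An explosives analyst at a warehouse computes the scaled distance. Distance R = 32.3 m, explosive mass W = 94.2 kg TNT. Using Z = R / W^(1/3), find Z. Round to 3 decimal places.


Scaled distance calculation:
W^(1/3) = 94.2^(1/3) = 4.550058
Z = R / W^(1/3) = 32.3 / 4.550058
Z = 7.099 m/kg^(1/3)

7.099


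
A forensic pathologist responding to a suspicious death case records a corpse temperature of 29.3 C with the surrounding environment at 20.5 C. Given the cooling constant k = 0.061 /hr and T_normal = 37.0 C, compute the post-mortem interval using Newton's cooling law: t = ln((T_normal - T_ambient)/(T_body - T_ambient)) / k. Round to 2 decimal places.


Using Newton's law of cooling:
t = ln((T_normal - T_ambient) / (T_body - T_ambient)) / k
T_normal - T_ambient = 16.5
T_body - T_ambient = 8.8
Ratio = 1.875
ln(ratio) = 0.628609
t = 0.628609 / 0.061 = 10.31 hours

10.31


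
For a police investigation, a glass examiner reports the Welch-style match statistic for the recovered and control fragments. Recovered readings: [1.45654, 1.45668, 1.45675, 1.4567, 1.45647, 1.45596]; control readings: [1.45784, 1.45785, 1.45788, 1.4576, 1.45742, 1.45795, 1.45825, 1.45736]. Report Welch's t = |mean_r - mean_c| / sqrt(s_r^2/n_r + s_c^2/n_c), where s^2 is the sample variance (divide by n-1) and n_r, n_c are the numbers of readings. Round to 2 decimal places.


Welch's t-criterion for glass RI comparison:
Recovered mean = sum / n_r = 8.7391 / 6 = 1.4565167
Control mean = sum / n_c = 11.66215 / 8 = 1.4577688
Recovered sample variance s_r^2 = 8.54667e-08
Control sample variance s_c^2 = 8.65268e-08
Welch SE (unpooled) = sqrt(s_r^2/n_r + s_c^2/n_c) = sqrt(1.42444e-08 + 1.08158e-08) = sqrt(2.50602e-08) = 0.000158304
|mean_r - mean_c| = 0.00125208
t = 0.00125208 / 0.000158304 = 7.91

7.91


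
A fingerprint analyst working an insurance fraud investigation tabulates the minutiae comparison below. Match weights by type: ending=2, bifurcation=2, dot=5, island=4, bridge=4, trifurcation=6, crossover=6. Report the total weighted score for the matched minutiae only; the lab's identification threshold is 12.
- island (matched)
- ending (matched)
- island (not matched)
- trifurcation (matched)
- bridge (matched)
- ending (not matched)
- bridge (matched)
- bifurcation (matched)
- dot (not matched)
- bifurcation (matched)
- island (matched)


Weighted minutiae match score:
  island: matched, +4 (running total 4)
  ending: matched, +2 (running total 6)
  island: not matched, +0
  trifurcation: matched, +6 (running total 12)
  bridge: matched, +4 (running total 16)
  ending: not matched, +0
  bridge: matched, +4 (running total 20)
  bifurcation: matched, +2 (running total 22)
  dot: not matched, +0
  bifurcation: matched, +2 (running total 24)
  island: matched, +4 (running total 28)
Total score = 28
Threshold = 12; verdict = identification

28


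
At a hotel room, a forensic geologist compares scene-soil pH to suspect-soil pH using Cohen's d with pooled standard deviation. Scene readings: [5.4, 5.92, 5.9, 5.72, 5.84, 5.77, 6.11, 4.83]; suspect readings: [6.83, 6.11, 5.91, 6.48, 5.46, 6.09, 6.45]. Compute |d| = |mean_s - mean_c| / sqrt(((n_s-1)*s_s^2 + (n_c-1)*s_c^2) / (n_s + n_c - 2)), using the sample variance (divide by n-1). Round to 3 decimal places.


Pooled-variance Cohen's d for soil pH comparison:
Scene mean = 45.49 / 8 = 5.68625
Suspect mean = 43.33 / 7 = 6.19
Scene sample variance s_s^2 = 0.16097
Suspect sample variance s_c^2 = 0.198167
Pooled variance = ((n_s-1)*s_s^2 + (n_c-1)*s_c^2) / (n_s + n_c - 2) = 0.178138
Pooled SD = sqrt(0.178138) = 0.422064
Mean difference = -0.50375
|d| = |-0.50375| / 0.422064 = 1.194

1.194


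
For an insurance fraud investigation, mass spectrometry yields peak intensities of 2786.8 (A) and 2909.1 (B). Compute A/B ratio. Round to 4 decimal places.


Spectral peak ratio:
Peak A = 2786.8 counts
Peak B = 2909.1 counts
Ratio = 2786.8 / 2909.1 = 0.9580

0.9580


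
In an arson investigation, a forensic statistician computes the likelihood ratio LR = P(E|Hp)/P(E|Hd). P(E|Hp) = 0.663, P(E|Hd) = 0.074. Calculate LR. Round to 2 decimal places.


Likelihood ratio calculation:
LR = P(E|Hp) / P(E|Hd)
LR = 0.663 / 0.074
LR = 8.96

8.96


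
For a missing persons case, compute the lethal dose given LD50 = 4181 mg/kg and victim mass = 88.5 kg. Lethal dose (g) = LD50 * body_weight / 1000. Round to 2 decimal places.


Lethal dose calculation:
Lethal dose = LD50 * body_weight / 1000
= 4181 * 88.5 / 1000
= 370018.5 / 1000
= 370.02 g

370.02


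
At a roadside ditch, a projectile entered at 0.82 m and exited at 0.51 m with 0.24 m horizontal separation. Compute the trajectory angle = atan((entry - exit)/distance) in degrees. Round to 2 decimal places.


Bullet trajectory angle:
Height difference = 0.82 - 0.51 = 0.31 m
angle = atan(0.31 / 0.24)
angle = atan(1.291667)
angle = 52.25 degrees

52.25


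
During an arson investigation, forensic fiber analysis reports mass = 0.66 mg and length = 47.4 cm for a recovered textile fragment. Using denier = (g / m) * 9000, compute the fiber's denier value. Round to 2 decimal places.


Denier calculation:
Mass in grams = 0.66 mg / 1000 = 0.00066 g
Length in meters = 47.4 cm / 100 = 0.474 m
Linear density = mass / length = 0.00066 / 0.474 = 0.00139241 g/m
Denier = (g/m) * 9000 = 0.00139241 * 9000 = 12.53

12.53


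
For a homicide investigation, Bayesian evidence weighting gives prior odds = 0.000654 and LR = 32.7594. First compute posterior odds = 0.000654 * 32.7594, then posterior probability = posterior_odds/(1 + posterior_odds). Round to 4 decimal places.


Bayesian evidence evaluation:
Posterior odds = prior_odds * LR = 0.000654 * 32.7594 = 0.02142465
Posterior probability = posterior_odds / (1 + posterior_odds)
= 0.02142465 / (1 + 0.02142465)
= 0.02142465 / 1.02142465
= 0.0210

0.0210


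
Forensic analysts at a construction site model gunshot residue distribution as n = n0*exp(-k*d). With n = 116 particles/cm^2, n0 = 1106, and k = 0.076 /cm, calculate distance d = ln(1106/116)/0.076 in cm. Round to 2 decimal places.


GSR distance calculation:
n0/n = 1106 / 116 = 9.534483
ln(n0/n) = 2.254915
d = 2.254915 / 0.076 = 29.67 cm

29.67


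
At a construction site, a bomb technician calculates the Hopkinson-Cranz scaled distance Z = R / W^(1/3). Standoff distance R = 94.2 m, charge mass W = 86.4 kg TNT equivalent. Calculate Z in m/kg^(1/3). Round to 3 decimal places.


Scaled distance calculation:
W^(1/3) = 86.4^(1/3) = 4.420838
Z = R / W^(1/3) = 94.2 / 4.420838
Z = 21.308 m/kg^(1/3)

21.308


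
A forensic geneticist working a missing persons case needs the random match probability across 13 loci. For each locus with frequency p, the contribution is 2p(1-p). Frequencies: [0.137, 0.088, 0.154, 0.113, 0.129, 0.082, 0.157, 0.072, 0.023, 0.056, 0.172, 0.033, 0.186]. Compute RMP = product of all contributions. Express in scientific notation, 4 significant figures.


Computing RMP for 13 loci:
Locus 1: 2 * 0.137 * 0.863 = 0.236462
Locus 2: 2 * 0.088 * 0.912 = 0.160512
Locus 3: 2 * 0.154 * 0.846 = 0.260568
Locus 4: 2 * 0.113 * 0.887 = 0.200462
Locus 5: 2 * 0.129 * 0.871 = 0.224718
Locus 6: 2 * 0.082 * 0.918 = 0.150552
Locus 7: 2 * 0.157 * 0.843 = 0.264702
Locus 8: 2 * 0.072 * 0.928 = 0.133632
Locus 9: 2 * 0.023 * 0.977 = 0.044942
Locus 10: 2 * 0.056 * 0.944 = 0.105728
Locus 11: 2 * 0.172 * 0.828 = 0.284832
Locus 12: 2 * 0.033 * 0.967 = 0.063822
Locus 13: 2 * 0.186 * 0.814 = 0.302808
RMP = 6.206e-11

6.206e-11


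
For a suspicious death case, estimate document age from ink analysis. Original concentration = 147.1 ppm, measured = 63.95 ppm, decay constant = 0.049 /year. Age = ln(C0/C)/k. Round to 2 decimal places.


Document age estimation:
C0/C = 147.1 / 63.95 = 2.300235
ln(C0/C) = 0.833011
t = 0.833011 / 0.049 = 17.00 years

17.00


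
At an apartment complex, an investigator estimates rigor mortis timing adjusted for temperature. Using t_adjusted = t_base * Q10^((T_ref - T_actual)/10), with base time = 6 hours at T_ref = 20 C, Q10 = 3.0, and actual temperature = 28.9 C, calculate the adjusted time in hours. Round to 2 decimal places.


Rigor mortis time adjustment:
Exponent = (T_ref - T_actual) / 10 = (20 - 28.9) / 10 = -0.89
Q10 factor = 3.0^-0.89 = 0.37615
t_adjusted = 6 * 0.37615 = 2.26 hours

2.26


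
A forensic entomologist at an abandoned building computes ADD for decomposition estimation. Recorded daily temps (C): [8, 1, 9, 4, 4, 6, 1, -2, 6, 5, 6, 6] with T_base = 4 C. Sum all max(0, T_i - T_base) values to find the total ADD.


Computing ADD day by day:
Day 1: max(0, 8 - 4) = 4
Day 2: max(0, 1 - 4) = 0
Day 3: max(0, 9 - 4) = 5
Day 4: max(0, 4 - 4) = 0
Day 5: max(0, 4 - 4) = 0
Day 6: max(0, 6 - 4) = 2
Day 7: max(0, 1 - 4) = 0
Day 8: max(0, -2 - 4) = 0
Day 9: max(0, 6 - 4) = 2
Day 10: max(0, 5 - 4) = 1
Day 11: max(0, 6 - 4) = 2
Day 12: max(0, 6 - 4) = 2
Total ADD = 18

18


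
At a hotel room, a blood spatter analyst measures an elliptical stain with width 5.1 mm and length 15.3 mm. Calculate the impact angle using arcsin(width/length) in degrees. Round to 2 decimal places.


Blood spatter impact angle calculation:
width / length = 5.1 / 15.3 = 0.333333
angle = arcsin(0.333333)
angle = 19.47 degrees

19.47


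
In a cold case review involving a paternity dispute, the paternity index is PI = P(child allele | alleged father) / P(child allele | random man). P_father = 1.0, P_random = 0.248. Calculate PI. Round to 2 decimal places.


Paternity Index calculation:
PI = P(allele|father) / P(allele|random)
PI = 1.0 / 0.248
PI = 4.03

4.03


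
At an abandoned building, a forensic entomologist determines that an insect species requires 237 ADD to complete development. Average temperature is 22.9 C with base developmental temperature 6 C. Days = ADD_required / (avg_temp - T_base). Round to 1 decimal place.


Insect development time:
Effective temperature = avg_temp - T_base = 22.9 - 6 = 16.9 C
Days = ADD / effective_temp = 237 / 16.9 = 14.0 days

14.0


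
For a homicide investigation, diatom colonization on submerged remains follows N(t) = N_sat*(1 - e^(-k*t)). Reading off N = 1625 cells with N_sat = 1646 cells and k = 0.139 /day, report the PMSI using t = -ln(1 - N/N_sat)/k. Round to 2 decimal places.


PMSI from diatom colonization curve:
N / N_sat = 1625 / 1646 = 0.987242
1 - N/N_sat = 0.012758
ln(1 - N/N_sat) = -4.361597
t = -ln(1 - N/N_sat) / k = -(-4.361597) / 0.139 = 31.38 days

31.38


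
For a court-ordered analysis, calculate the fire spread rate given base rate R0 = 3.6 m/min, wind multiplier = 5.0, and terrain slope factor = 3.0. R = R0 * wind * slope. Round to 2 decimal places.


Fire spread rate calculation:
R = R0 * wind_factor * slope_factor
= 3.6 * 5.0 * 3.0
= 18 * 3.0
= 54.00 m/min

54.00


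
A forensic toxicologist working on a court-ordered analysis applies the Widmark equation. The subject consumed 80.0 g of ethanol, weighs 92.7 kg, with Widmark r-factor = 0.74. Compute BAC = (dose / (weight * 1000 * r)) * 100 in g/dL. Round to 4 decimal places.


Applying the Widmark formula:
BAC = (dose_g / (body_wt * 1000 * r)) * 100
Denominator = 92.7 * 1000 * 0.74 = 68598
BAC = (80.0 / 68598) * 100
BAC = 0.1166 g/dL

0.1166


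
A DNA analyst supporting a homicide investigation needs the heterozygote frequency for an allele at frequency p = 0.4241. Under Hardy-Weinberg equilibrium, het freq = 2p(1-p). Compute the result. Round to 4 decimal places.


Hardy-Weinberg heterozygote frequency:
q = 1 - p = 1 - 0.4241 = 0.5759
2pq = 2 * 0.4241 * 0.5759 = 0.4885

0.4885


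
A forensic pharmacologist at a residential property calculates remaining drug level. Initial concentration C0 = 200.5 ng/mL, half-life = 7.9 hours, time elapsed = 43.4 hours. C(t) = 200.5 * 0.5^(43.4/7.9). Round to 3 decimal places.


Drug concentration decay:
Number of half-lives = t / t_half = 43.4 / 7.9 = 5.493671
Decay factor = 0.5^5.493671 = 0.02219424
C(t) = 200.5 * 0.02219424 = 4.450 ng/mL

4.450


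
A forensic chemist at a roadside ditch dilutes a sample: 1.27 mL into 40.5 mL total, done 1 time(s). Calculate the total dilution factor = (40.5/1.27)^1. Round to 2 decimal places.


Dilution factor calculation:
Single dilution = V_total / V_sample = 40.5 / 1.27 ≈ 31.889764
Number of dilutions = 1
Total DF = (40.5 / 1.27)^1 (full precision, rounded at the end) = 31.89

31.89


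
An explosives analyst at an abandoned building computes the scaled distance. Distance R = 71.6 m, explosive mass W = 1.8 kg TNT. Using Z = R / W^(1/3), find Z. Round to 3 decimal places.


Scaled distance calculation:
W^(1/3) = 1.8^(1/3) = 1.21644
Z = R / W^(1/3) = 71.6 / 1.21644
Z = 58.860 m/kg^(1/3)

58.860


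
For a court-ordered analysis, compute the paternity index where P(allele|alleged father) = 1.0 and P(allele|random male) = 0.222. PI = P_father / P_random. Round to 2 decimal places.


Paternity Index calculation:
PI = P(allele|father) / P(allele|random)
PI = 1.0 / 0.222
PI = 4.50

4.50


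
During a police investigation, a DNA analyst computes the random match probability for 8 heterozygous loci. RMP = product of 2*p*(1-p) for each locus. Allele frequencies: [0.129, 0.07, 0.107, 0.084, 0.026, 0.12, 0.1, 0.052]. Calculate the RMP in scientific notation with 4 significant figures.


Computing RMP for 8 loci:
Locus 1: 2 * 0.129 * 0.871 = 0.224718
Locus 2: 2 * 0.07 * 0.93 = 0.1302
Locus 3: 2 * 0.107 * 0.893 = 0.191102
Locus 4: 2 * 0.084 * 0.916 = 0.153888
Locus 5: 2 * 0.026 * 0.974 = 0.050648
Locus 6: 2 * 0.12 * 0.88 = 0.2112
Locus 7: 2 * 0.1 * 0.9 = 0.18
Locus 8: 2 * 0.052 * 0.948 = 0.098592
RMP = 1.633e-07

1.633e-07


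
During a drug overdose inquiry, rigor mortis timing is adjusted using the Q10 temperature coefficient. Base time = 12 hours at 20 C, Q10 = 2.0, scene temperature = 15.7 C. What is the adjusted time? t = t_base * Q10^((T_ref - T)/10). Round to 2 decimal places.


Rigor mortis time adjustment:
Exponent = (T_ref - T_actual) / 10 = (20 - 15.7) / 10 = 0.43
Q10 factor = 2.0^0.43 = 1.34723
t_adjusted = 12 * 1.34723 = 16.17 hours

16.17


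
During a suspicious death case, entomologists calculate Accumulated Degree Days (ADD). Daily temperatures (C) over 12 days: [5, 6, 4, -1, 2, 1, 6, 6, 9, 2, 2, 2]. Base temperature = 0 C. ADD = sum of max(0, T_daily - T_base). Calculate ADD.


Computing ADD day by day:
Day 1: max(0, 5 - 0) = 5
Day 2: max(0, 6 - 0) = 6
Day 3: max(0, 4 - 0) = 4
Day 4: max(0, -1 - 0) = 0
Day 5: max(0, 2 - 0) = 2
Day 6: max(0, 1 - 0) = 1
Day 7: max(0, 6 - 0) = 6
Day 8: max(0, 6 - 0) = 6
Day 9: max(0, 9 - 0) = 9
Day 10: max(0, 2 - 0) = 2
Day 11: max(0, 2 - 0) = 2
Day 12: max(0, 2 - 0) = 2
Total ADD = 45

45


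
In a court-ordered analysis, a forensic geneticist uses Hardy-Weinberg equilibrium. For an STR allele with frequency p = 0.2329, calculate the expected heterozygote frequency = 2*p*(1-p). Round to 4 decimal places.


Hardy-Weinberg heterozygote frequency:
q = 1 - p = 1 - 0.2329 = 0.7671
2pq = 2 * 0.2329 * 0.7671 = 0.3573

0.3573


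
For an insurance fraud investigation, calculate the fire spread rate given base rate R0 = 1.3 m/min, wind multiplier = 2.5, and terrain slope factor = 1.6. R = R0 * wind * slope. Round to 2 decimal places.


Fire spread rate calculation:
R = R0 * wind_factor * slope_factor
= 1.3 * 2.5 * 1.6
= 3.25 * 1.6
= 5.20 m/min

5.20


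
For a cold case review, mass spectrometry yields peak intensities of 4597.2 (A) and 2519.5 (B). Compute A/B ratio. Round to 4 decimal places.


Spectral peak ratio:
Peak A = 4597.2 counts
Peak B = 2519.5 counts
Ratio = 4597.2 / 2519.5 = 1.8246

1.8246


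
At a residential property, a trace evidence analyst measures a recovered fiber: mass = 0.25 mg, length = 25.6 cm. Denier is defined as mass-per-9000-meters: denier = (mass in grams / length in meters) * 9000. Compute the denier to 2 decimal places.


Denier calculation:
Mass in grams = 0.25 mg / 1000 = 0.00025 g
Length in meters = 25.6 cm / 100 = 0.256 m
Linear density = mass / length = 0.00025 / 0.256 = 0.00097656 g/m
Denier = (g/m) * 9000 = 0.00097656 * 9000 = 8.79

8.79


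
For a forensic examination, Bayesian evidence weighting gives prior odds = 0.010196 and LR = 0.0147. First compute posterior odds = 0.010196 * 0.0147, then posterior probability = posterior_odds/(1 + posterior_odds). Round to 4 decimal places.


Bayesian evidence evaluation:
Posterior odds = prior_odds * LR = 0.010196 * 0.0147 = 0.0001498812
Posterior probability = posterior_odds / (1 + posterior_odds)
= 0.0001498812 / (1 + 0.0001498812)
= 0.0001498812 / 1.0001498812
= 0.0001

0.0001


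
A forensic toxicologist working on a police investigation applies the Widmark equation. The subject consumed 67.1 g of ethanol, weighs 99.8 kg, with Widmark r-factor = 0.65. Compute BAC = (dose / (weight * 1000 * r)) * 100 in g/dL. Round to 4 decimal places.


Applying the Widmark formula:
BAC = (dose_g / (body_wt * 1000 * r)) * 100
Denominator = 99.8 * 1000 * 0.65 = 64870
BAC = (67.1 / 64870) * 100
BAC = 0.1034 g/dL

0.1034


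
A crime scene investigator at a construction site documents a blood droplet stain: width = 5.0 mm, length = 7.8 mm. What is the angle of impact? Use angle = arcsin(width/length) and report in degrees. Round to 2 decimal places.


Blood spatter impact angle calculation:
width / length = 5.0 / 7.8 = 0.641026
angle = arcsin(0.641026)
angle = 39.87 degrees

39.87


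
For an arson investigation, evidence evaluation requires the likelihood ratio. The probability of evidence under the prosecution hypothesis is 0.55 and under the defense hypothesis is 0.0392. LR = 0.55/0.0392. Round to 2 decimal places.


Likelihood ratio calculation:
LR = P(E|Hp) / P(E|Hd)
LR = 0.55 / 0.0392
LR = 14.03

14.03


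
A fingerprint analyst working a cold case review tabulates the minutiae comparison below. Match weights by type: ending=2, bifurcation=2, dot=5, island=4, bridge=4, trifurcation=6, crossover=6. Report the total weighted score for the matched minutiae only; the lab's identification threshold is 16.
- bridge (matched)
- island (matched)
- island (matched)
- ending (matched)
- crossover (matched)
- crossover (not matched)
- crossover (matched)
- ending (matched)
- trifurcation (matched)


Weighted minutiae match score:
  bridge: matched, +4 (running total 4)
  island: matched, +4 (running total 8)
  island: matched, +4 (running total 12)
  ending: matched, +2 (running total 14)
  crossover: matched, +6 (running total 20)
  crossover: not matched, +0
  crossover: matched, +6 (running total 26)
  ending: matched, +2 (running total 28)
  trifurcation: matched, +6 (running total 34)
Total score = 34
Threshold = 16; verdict = identification

34


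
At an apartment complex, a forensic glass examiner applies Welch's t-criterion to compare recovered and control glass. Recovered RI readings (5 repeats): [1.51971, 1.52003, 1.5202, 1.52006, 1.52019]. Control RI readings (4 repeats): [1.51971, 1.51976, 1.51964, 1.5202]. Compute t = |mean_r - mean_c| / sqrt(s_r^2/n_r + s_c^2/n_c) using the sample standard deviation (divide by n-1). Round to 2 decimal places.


Welch's t-criterion for glass RI comparison:
Recovered mean = sum / n_r = 7.60019 / 5 = 1.520038
Control mean = sum / n_c = 6.07931 / 4 = 1.5198275
Recovered sample variance s_r^2 = 3.937e-08
Control sample variance s_c^2 = 6.40917e-08
Welch SE (unpooled) = sqrt(s_r^2/n_r + s_c^2/n_c) = sqrt(7.874e-09 + 1.60229e-08) = sqrt(2.38969e-08) = 0.000154586
|mean_r - mean_c| = 0.0002105
t = 0.0002105 / 0.000154586 = 1.36

1.36


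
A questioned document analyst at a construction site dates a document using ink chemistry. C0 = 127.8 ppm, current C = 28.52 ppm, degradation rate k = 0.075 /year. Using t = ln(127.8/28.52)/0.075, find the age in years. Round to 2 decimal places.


Document age estimation:
C0/C = 127.8 / 28.52 = 4.481066
ln(C0/C) = 1.499861
t = 1.499861 / 0.075 = 20.00 years

20.00


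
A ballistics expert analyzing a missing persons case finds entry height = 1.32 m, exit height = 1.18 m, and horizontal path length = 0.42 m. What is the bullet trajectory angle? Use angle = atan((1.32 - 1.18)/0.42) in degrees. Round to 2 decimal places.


Bullet trajectory angle:
Height difference = 1.32 - 1.18 = 0.14 m
angle = atan(0.14 / 0.42)
angle = atan(0.333333)
angle = 18.43 degrees

18.43


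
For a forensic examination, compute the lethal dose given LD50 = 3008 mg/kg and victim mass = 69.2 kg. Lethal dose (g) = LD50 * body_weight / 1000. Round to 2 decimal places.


Lethal dose calculation:
Lethal dose = LD50 * body_weight / 1000
= 3008 * 69.2 / 1000
= 208153.6 / 1000
= 208.15 g

208.15


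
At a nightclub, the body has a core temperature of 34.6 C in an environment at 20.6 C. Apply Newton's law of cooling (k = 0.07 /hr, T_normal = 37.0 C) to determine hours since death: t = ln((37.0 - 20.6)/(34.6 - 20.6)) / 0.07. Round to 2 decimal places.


Using Newton's law of cooling:
t = ln((T_normal - T_ambient) / (T_body - T_ambient)) / k
T_normal - T_ambient = 16.4
T_body - T_ambient = 14.0
Ratio = 1.171429
ln(ratio) = 0.158224
t = 0.158224 / 0.07 = 2.26 hours

2.26


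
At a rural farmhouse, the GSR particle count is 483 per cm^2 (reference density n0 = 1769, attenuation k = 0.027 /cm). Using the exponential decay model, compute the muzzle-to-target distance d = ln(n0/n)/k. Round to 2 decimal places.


GSR distance calculation:
n0/n = 1769 / 483 = 3.662526
ln(n0/n) = 1.298153
d = 1.298153 / 0.027 = 48.08 cm

48.08


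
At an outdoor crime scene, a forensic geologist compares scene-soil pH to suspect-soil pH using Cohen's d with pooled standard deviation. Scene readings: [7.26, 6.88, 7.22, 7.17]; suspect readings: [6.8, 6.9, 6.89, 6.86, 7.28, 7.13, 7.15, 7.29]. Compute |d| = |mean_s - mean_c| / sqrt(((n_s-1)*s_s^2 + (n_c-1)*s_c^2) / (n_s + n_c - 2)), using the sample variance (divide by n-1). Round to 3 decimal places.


Pooled-variance Cohen's d for soil pH comparison:
Scene mean = 28.53 / 4 = 7.1325
Suspect mean = 56.3 / 8 = 7.0375
Scene sample variance s_s^2 = 0.029692
Suspect sample variance s_c^2 = 0.038907
Pooled variance = ((n_s-1)*s_s^2 + (n_c-1)*s_c^2) / (n_s + n_c - 2) = 0.036143
Pooled SD = sqrt(0.036143) = 0.190113
Mean difference = 0.095
|d| = |0.095| / 0.190113 = 0.500

0.500


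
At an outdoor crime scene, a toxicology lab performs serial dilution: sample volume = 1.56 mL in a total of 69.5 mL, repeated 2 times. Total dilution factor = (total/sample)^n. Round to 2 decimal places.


Dilution factor calculation:
Single dilution = V_total / V_sample = 69.5 / 1.56 ≈ 44.551282
Number of dilutions = 2
Total DF = (69.5 / 1.56)^2 (full precision, rounded at the end) = 1984.82

1984.82


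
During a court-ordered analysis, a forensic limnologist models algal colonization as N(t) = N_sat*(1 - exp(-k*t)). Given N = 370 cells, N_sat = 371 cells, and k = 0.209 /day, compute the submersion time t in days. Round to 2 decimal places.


PMSI from diatom colonization curve:
N / N_sat = 370 / 371 = 0.997305
1 - N/N_sat = 0.002695
ln(1 - N/N_sat) = -5.916357
t = -ln(1 - N/N_sat) / k = -(-5.916357) / 0.209 = 28.31 days

28.31


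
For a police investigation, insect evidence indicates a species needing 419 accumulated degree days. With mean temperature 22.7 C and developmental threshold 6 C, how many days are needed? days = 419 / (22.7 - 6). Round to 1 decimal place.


Insect development time:
Effective temperature = avg_temp - T_base = 22.7 - 6 = 16.7 C
Days = ADD / effective_temp = 419 / 16.7 = 25.1 days

25.1
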